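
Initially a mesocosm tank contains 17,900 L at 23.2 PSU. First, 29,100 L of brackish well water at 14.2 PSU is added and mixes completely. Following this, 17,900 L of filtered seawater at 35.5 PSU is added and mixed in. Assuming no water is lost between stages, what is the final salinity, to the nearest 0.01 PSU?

22.56 PSU

Salt balance:
Initial salt = 17,900×23.2 = 415,280
After stage 1: salt = 415,280 + 29,100×14.2 = 828,500; volume = 47,000 L; S = 17.628 PSU
After stage 2: salt = 828,500 + 17,900×35.5 = 1,463,950; volume = 64,900 L
S = 1,463,950 / 64,900 = 22.557 PSU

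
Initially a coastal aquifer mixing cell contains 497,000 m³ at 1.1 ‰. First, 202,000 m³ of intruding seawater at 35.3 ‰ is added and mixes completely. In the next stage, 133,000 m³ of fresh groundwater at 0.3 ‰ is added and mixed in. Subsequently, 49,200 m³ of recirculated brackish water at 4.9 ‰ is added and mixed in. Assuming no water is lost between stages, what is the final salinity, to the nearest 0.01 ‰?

Conserving salt mass:
Initial salt = 497,000×1.1 = 546,700
After stage 1: salt = 546,700 + 202,000×35.3 = 7,677,300; volume = 699,000 m³; S = 10.983 ‰
After stage 2: salt = 7,677,300 + 133,000×0.3 = 7,717,200; volume = 832,000 m³; S = 9.275 ‰
After stage 3: salt = 7,717,200 + 49,200×4.9 = 7,958,280; volume = 881,200 m³
S = 7,958,280 / 881,200 = 9.0312 ‰

9.03 ‰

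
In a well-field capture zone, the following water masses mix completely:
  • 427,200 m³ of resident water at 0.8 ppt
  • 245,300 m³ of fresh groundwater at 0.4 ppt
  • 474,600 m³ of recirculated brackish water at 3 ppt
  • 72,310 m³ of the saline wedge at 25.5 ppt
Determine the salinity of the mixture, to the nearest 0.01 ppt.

3.04 ppt

Total salt / total volume:
salt = 427,200×0.8 + 245,300×0.4 + 474,600×3 + 72,310×25.5 = 341,760 + 98,120 + 1,423,800 + 1,843,905 = 3,707,585
volume = 427,200 + 245,300 + 474,600 + 72,310 = 1,219,410 m³
S = 3,707,585 / 1,219,410 = 3.0405 ppt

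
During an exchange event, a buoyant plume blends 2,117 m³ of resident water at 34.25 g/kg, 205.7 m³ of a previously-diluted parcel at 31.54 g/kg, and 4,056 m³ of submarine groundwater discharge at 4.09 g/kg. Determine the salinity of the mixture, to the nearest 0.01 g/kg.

14.98 g/kg

Total salt / total volume:
salt = 2,117×34.25 + 205.7×31.54 + 4,056×4.09 = 72,507.25 + 6,487.778 + 16,589.04 = 95,584.068
volume = 2,117 + 205.7 + 4,056 = 6,378.7 m³
S = 95,584.068 / 6,378.7 = 14.9849 g/kg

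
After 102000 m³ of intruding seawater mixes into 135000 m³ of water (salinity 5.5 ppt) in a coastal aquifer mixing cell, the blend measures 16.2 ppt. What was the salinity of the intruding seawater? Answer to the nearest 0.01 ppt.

30.36 ppt

Salt balance: 135,000×5.5 + 102,000×S = 237,000×16.2
742,500 + 102,000·S = 3,839,400
S = (3,839,400 − 742,500) / 102,000 = 30.3618 ppt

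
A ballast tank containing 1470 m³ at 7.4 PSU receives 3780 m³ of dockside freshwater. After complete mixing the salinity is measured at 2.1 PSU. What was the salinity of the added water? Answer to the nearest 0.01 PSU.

0.04 PSU

Salt balance: 1,470×7.4 + 3,780×S = 5,250×2.1
10,878 + 3,780·S = 11,025
S = (11,025 − 10,878) / 3,780 = 0.0389 PSU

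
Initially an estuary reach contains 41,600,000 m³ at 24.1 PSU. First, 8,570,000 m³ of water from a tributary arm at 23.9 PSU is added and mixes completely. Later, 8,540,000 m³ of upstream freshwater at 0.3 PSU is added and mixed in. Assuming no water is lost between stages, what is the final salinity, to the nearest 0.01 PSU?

20.61 PSU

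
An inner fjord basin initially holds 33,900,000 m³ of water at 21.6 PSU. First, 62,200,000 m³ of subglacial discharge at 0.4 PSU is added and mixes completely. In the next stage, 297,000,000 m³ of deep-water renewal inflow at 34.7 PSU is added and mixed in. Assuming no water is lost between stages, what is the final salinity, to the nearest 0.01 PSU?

Conserving salt mass:
Initial salt = 33,900,000×21.6 = 732,240,000
After stage 1: salt = 732,240,000 + 62,200,000×0.4 = 757,120,000; volume = 96,100,000 m³; S = 7.878 PSU
After stage 2: salt = 757,120,000 + 297,000,000×34.7 = 11,063,020,000; volume = 393,100,000 m³
S = 11,063,020,000 / 393,100,000 = 28.143 PSU

28.14 PSU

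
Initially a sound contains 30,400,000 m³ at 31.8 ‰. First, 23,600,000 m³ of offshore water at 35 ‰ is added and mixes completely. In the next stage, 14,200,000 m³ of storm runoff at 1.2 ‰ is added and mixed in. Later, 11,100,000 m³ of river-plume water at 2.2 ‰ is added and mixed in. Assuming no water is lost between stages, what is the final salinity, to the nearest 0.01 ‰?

23.13 ‰

Salt balance:
Initial salt = 30,400,000×31.8 = 966,720,000
After stage 1: salt = 966,720,000 + 23,600,000×35 = 1,792,720,000; volume = 54,000,000 m³; S = 33.199 ‰
After stage 2: salt = 1,792,720,000 + 14,200,000×1.2 = 1,809,760,000; volume = 68,200,000 m³; S = 26.536 ‰
After stage 3: salt = 1,809,760,000 + 11,100,000×2.2 = 1,834,180,000; volume = 79,300,000 m³
S = 1,834,180,000 / 79,300,000 = 23.1296 ‰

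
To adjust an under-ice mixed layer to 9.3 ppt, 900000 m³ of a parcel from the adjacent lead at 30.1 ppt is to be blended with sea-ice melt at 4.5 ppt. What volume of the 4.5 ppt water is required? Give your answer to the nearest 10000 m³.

Salt balance: 900,000×30.1 + V×4.5 = (900,000+V)×9.3
27,090,000 + 4.5V = 8,370,000 + 9.3V
18,720,000 = 4.8V
V = 3,900,000 m³

3900000 m³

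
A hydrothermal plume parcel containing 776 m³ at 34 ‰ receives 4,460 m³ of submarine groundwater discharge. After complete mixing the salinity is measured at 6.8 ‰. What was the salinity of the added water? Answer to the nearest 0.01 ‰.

2.07 ‰

Salt balance: 776×34 + 4,460×S = 5,236×6.8
26,384 + 4,460·S = 35,604.8
S = (35,604.8 − 26,384) / 4,460 = 2.0674 ‰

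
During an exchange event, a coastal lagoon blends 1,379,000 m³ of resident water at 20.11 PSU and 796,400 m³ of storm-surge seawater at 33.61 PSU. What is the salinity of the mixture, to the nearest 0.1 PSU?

Weighted by volume,
salt = 1,379,000×20.11 + 796,400×33.61 = 27,731,690 + 26,767,004 = 54,498,694
volume = 1,379,000 + 796,400 = 2,175,400 m³
S = 54,498,694 / 2,175,400 = 25.052 PSU

25.1 PSU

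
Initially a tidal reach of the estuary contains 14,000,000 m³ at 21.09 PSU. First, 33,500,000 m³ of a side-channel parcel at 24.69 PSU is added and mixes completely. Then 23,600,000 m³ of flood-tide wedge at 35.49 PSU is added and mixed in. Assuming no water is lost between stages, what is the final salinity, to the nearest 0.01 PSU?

Mass of salt is conserved:
Initial salt = 14,000,000×21.09 = 295,260,000
After stage 1: salt = 295,260,000 + 33,500,000×24.69 = 1,122,375,000; volume = 47,500,000 m³; S = 23.629 PSU
After stage 2: salt = 1,122,375,000 + 23,600,000×35.49 = 1,959,939,000; volume = 71,100,000 m³
S = 1,959,939,000 / 71,100,000 = 27.5659 PSU

27.57 PSU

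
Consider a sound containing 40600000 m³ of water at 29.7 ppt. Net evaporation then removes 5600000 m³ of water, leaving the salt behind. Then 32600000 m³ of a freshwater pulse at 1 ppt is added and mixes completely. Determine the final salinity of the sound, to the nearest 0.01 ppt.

18.32 ppt

After evaporation: salt = 40,600,000×29.7 = 1,205,820,000; volume = 40,600,000 − 5,600,000 = 35,000,000 m³
After mixing: salt = 1,205,820,000 + 32,600,000×1 = 1,238,420,000; volume = 35,000,000 + 32,600,000 = 67,600,000 m³
S = 1,238,420,000 / 67,600,000 = 18.3198 ppt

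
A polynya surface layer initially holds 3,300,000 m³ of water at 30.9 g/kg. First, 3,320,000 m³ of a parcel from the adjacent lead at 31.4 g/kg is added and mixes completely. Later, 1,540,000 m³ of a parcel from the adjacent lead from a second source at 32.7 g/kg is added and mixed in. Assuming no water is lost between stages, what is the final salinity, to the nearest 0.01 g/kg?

31.44 g/kg

By conservation of dissolved salt,
Initial salt = 3,300,000×30.9 = 101,970,000
After stage 1: salt = 101,970,000 + 3,320,000×31.4 = 206,218,000; volume = 6,620,000 m³; S = 31.151 g/kg
After stage 2: salt = 206,218,000 + 1,540,000×32.7 = 256,576,000; volume = 8,160,000 m³
S = 256,576,000 / 8,160,000 = 31.4431 g/kg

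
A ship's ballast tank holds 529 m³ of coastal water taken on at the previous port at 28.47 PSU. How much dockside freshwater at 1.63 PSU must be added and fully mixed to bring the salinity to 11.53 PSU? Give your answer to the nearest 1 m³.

905 m³

Salt balance: 529×28.47 + V×1.63 = (529+V)×11.53
15,060.63 + 1.63V = 6,099.37 + 11.53V
8,961.26 = 9.9V
V = 905.18 m³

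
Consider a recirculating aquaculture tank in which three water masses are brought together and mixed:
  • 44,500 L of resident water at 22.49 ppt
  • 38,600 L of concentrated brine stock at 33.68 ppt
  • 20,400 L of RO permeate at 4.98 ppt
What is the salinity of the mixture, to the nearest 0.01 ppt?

By conservation of dissolved salt,
salt = 44,500×22.49 + 38,600×33.68 + 20,400×4.98 = 1,000,805 + 1,300,048 + 101,592 = 2,402,445
volume = 44,500 + 38,600 + 20,400 = 103,500 L
S = 2,402,445 / 103,500 = 23.212 ppt

23.21 ppt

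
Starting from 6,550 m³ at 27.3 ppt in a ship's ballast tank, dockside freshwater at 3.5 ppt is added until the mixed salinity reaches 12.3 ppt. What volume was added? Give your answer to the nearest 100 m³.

Salt balance: 6,550×27.3 + V×3.5 = (6,550+V)×12.3
178,815 + 3.5V = 80,565 + 12.3V
98,250 = 8.8V
V = 11,164.77 m³

11200 m³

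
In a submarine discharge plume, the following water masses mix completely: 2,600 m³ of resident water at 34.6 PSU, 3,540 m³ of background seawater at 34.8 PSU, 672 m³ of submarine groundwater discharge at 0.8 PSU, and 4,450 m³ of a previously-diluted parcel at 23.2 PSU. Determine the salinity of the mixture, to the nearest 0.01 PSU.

Weighted by volume,
salt = 2,600×34.6 + 3,540×34.8 + 672×0.8 + 4,450×23.2 = 89,960 + 123,192 + 537.6 + 103,240 = 316,929.6
volume = 2,600 + 3,540 + 672 + 4,450 = 11,262 m³
S = 316,929.6 / 11,262 = 28.1415 PSU

28.14 PSU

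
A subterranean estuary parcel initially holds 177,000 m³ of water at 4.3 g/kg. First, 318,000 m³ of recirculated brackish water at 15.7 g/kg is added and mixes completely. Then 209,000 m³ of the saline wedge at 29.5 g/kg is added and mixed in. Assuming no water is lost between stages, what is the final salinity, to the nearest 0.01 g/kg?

Weighted by volume,
Initial salt = 177,000×4.3 = 761,100
After stage 1: salt = 761,100 + 318,000×15.7 = 5,753,700; volume = 495,000 m³; S = 11.624 g/kg
After stage 2: salt = 5,753,700 + 209,000×29.5 = 11,919,200; volume = 704,000 m³
S = 11,919,200 / 704,000 = 16.9307 g/kg

16.93 g/kg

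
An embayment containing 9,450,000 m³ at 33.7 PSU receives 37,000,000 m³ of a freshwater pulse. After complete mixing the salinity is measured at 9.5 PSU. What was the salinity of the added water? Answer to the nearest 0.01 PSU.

Salt balance: 9,450,000×33.7 + 37,000,000×S = 46,450,000×9.5
318,465,000 + 37,000,000·S = 441,275,000
S = (441,275,000 − 318,465,000) / 37,000,000 = 3.3192 PSU

3.32 PSU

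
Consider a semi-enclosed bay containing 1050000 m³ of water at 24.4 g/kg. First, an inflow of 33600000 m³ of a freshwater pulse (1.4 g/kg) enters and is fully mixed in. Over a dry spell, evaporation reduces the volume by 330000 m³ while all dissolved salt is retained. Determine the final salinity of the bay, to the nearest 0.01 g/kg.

2.12 g/kg

After mixing: salt = 1,050,000×24.4 + 33,600,000×1.4 = 72,660,000; volume = 34,650,000 m³
After evaporation: salt unchanged = 72,660,000; volume = 34,650,000 − 330,000 = 34,320,000 m³
S = 72,660,000 / 34,320,000 = 2.1171 g/kg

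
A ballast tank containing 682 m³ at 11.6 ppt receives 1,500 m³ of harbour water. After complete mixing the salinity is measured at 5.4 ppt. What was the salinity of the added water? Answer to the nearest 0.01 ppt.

2.58 ppt

Salt balance: 682×11.6 + 1,500×S = 2,182×5.4
7,911.2 + 1,500·S = 11,782.8
S = (11,782.8 − 7,911.2) / 1,500 = 2.5811 ppt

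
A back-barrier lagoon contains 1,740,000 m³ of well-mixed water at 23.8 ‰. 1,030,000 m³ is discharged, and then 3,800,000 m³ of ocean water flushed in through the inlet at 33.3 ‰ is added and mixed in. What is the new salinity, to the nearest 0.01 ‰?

Remaining after removal: 710,000 m³ at 23.8 ‰ (salt = 16,898,000)
After addition: salt = 16,898,000 + 3,800,000×33.3 = 143,438,000; volume = 4,510,000 m³
S = 143,438,000 / 4,510,000 = 31.8044 ‰

31.80 ‰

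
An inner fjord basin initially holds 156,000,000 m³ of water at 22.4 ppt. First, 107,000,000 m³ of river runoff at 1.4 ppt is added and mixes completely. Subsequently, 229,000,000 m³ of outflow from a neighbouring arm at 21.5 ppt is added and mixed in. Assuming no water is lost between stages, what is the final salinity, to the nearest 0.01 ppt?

17.41 ppt

Mass of salt is conserved:
Initial salt = 156,000,000×22.4 = 3,494,400,000
After stage 1: salt = 3,494,400,000 + 107,000,000×1.4 = 3,644,200,000; volume = 263,000,000 m³; S = 13.856 ppt
After stage 2: salt = 3,644,200,000 + 229,000,000×21.5 = 8,567,700,000; volume = 492,000,000 m³
S = 8,567,700,000 / 492,000,000 = 17.414 ppt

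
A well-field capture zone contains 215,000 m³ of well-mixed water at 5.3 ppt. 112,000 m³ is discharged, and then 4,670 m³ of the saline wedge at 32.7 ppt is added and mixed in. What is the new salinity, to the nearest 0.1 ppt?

6.5 ppt

Remaining after removal: 103,000 m³ at 5.3 ppt (salt = 545,900)
After addition: salt = 545,900 + 4,670×32.7 = 698,609; volume = 107,670 m³
S = 698,609 / 107,670 = 6.4884 ppt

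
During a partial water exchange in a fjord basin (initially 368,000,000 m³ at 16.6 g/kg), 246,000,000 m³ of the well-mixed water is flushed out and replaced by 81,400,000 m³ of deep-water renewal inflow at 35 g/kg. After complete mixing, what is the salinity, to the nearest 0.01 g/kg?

Remaining after removal: 122,000,000 m³ at 16.6 g/kg (salt = 2,025,200,000)
After addition: salt = 2,025,200,000 + 81,400,000×35 = 4,874,200,000; volume = 203,400,000 m³
S = 4,874,200,000 / 203,400,000 = 23.9636 g/kg

23.96 g/kg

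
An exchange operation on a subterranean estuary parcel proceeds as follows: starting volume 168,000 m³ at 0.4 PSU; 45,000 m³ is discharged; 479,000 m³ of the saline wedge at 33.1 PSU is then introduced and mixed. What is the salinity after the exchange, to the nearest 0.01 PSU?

Remaining after removal: 123,000 m³ at 0.4 PSU (salt = 49,200)
After addition: salt = 49,200 + 479,000×33.1 = 15,904,100; volume = 602,000 m³
S = 15,904,100 / 602,000 = 26.4188 PSU

26.42 PSU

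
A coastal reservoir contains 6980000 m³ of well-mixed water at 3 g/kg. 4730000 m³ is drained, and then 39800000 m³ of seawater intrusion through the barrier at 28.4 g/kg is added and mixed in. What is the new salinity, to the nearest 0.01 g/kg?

Remaining after removal: 2,250,000 m³ at 3 g/kg (salt = 6,750,000)
After addition: salt = 6,750,000 + 39,800,000×28.4 = 1,137,070,000; volume = 42,050,000 m³
S = 1,137,070,000 / 42,050,000 = 27.0409 g/kg

27.04 g/kg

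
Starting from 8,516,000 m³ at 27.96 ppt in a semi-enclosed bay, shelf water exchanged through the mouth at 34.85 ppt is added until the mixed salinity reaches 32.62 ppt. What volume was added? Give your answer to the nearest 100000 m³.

Salt balance: 8,516,000×27.96 + V×34.85 = (8,516,000+V)×32.62
238,107,360 + 34.85V = 277,791,920 + 32.62V
39,684,560 = 2.23V
V = 17,795,766.82 m³

17800000 m³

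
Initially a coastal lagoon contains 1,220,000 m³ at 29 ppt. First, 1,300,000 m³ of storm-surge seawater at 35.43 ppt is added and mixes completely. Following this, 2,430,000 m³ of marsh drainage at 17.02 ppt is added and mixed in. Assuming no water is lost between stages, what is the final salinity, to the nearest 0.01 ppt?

24.81 ppt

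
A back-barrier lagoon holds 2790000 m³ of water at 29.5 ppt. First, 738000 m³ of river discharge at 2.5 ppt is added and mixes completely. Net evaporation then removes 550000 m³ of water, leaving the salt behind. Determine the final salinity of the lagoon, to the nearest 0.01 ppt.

28.26 ppt

After mixing: salt = 2,790,000×29.5 + 738,000×2.5 = 84,150,000; volume = 3,528,000 m³
After evaporation: salt unchanged = 84,150,000; volume = 3,528,000 − 550,000 = 2,978,000 m³
S = 84,150,000 / 2,978,000 = 28.2572 ppt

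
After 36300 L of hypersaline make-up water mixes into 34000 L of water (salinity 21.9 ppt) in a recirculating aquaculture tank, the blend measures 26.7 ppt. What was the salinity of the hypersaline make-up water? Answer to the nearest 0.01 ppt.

31.20 ppt

Salt balance: 34,000×21.9 + 36,300×S = 70,300×26.7
744,600 + 36,300·S = 1,877,010
S = (1,877,010 − 744,600) / 36,300 = 31.1959 ppt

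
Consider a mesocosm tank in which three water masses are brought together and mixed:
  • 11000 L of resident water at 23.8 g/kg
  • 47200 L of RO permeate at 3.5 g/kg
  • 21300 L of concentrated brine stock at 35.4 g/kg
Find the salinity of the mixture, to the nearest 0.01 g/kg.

14.86 g/kg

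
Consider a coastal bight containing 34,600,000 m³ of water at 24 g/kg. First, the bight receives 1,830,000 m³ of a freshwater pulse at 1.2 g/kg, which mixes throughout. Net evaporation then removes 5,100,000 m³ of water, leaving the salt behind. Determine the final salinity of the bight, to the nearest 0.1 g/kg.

26.6 g/kg

After mixing: salt = 34,600,000×24 + 1,830,000×1.2 = 832,596,000; volume = 36,430,000 m³
After evaporation: salt unchanged = 832,596,000; volume = 36,430,000 − 5,100,000 = 31,330,000 m³
S = 832,596,000 / 31,330,000 = 26.575 g/kg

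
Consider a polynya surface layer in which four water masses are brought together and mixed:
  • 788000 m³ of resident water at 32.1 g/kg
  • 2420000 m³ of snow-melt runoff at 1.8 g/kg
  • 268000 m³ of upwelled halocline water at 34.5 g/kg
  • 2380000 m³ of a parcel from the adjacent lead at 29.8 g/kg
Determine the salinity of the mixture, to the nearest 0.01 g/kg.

18.75 g/kg

Total salt / total volume:
salt = 788,000×32.1 + 2,420,000×1.8 + 268,000×34.5 + 2,380,000×29.8 = 25,294,800 + 4,356,000 + 9,246,000 + 70,924,000 = 109,820,800
volume = 788,000 + 2,420,000 + 268,000 + 2,380,000 = 5,856,000 m³
S = 109,820,800 / 5,856,000 = 18.7536 g/kg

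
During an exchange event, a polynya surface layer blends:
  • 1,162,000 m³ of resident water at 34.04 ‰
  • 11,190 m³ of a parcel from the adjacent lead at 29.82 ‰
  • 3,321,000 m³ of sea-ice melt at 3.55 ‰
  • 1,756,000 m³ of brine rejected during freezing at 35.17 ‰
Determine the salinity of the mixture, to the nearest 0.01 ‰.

18.15 ‰

By conservation of dissolved salt,
salt = 1,162,000×34.04 + 11,190×29.82 + 3,321,000×3.55 + 1,756,000×35.17 = 39,554,480 + 333,685.8 + 11,789,550 + 61,758,520 = 113,436,235.8
volume = 1,162,000 + 11,190 + 3,321,000 + 1,756,000 = 6,250,190 m³
S = 113,436,235.8 / 6,250,190 = 18.1492 ‰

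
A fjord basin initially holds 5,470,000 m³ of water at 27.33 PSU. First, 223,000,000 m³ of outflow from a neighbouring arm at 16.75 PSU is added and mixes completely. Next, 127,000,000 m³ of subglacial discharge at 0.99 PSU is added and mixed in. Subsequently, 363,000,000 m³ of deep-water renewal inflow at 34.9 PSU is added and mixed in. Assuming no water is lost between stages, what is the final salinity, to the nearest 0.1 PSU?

Mass of salt is conserved:
Initial salt = 5,470,000×27.33 = 149,495,100
After stage 1: salt = 149,495,100 + 223,000,000×16.75 = 3,884,745,100; volume = 228,470,000 m³; S = 17.003 PSU
After stage 2: salt = 3,884,745,100 + 127,000,000×0.99 = 4,010,475,100; volume = 355,470,000 m³; S = 11.282 PSU
After stage 3: salt = 4,010,475,100 + 363,000,000×34.9 = 16,679,175,100; volume = 718,470,000 m³
S = 16,679,175,100 / 718,470,000 = 23.2149 PSU

23.2 PSU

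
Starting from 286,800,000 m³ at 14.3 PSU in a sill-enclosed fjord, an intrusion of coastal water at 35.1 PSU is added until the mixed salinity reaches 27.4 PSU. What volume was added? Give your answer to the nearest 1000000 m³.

Salt balance: 286,800,000×14.3 + V×35.1 = (286,800,000+V)×27.4
4,101,240,000 + 35.1V = 7,858,320,000 + 27.4V
3,757,080,000 = 7.7V
V = 487,932,467.53 m³

488000000 m³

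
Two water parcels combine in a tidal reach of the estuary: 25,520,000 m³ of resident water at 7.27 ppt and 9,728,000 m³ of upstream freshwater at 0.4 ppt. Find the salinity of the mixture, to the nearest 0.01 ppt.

By conservation of dissolved salt,
salt = 25,520,000×7.27 + 9,728,000×0.4 = 185,530,400 + 3,891,200 = 189,421,600
volume = 25,520,000 + 9,728,000 = 35,248,000 m³
S = 189,421,600 / 35,248,000 = 5.374 ppt

5.37 ppt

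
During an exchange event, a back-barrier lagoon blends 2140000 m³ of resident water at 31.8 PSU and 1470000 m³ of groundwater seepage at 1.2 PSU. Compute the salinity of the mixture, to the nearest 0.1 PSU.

19.3 PSU

Weighted by volume,
salt = 2,140,000×31.8 + 1,470,000×1.2 = 68,052,000 + 1,764,000 = 69,816,000
volume = 2,140,000 + 1,470,000 = 3,610,000 m³
S = 69,816,000 / 3,610,000 = 19.34 PSU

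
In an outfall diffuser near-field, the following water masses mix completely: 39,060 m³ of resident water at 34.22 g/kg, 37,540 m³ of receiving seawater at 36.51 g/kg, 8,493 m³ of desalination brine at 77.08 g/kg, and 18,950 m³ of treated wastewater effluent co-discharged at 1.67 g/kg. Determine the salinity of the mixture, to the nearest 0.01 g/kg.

32.62 g/kg

Total salt / total volume:
salt = 39,060×34.22 + 37,540×36.51 + 8,493×77.08 + 18,950×1.67 = 1,336,633.2 + 1,370,585.4 + 654,640.44 + 31,646.5 = 3,393,505.54
volume = 39,060 + 37,540 + 8,493 + 18,950 = 104,043 m³
S = 3,393,505.54 / 104,043 = 32.6164 g/kg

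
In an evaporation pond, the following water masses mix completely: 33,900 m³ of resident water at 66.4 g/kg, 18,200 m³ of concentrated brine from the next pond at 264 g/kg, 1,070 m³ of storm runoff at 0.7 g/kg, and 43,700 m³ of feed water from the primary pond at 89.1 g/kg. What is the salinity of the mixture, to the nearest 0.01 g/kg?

113.04 g/kg

Weighted by volume,
salt = 33,900×66.4 + 18,200×264 + 1,070×0.7 + 43,700×89.1 = 2,250,960 + 4,804,800 + 749 + 3,893,670 = 10,950,179
volume = 33,900 + 18,200 + 1,070 + 43,700 = 96,870 m³
S = 10,950,179 / 96,870 = 113.0399 g/kg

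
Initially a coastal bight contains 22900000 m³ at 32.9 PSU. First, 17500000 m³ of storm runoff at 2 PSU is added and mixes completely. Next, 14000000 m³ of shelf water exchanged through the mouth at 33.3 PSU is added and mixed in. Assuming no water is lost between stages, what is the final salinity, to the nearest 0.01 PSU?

23.06 PSU

Salt balance:
Initial salt = 22,900,000×32.9 = 753,410,000
After stage 1: salt = 753,410,000 + 17,500,000×2 = 788,410,000; volume = 40,400,000 m³; S = 19.515 PSU
After stage 2: salt = 788,410,000 + 14,000,000×33.3 = 1,254,610,000; volume = 54,400,000 m³
S = 1,254,610,000 / 54,400,000 = 23.0627 PSU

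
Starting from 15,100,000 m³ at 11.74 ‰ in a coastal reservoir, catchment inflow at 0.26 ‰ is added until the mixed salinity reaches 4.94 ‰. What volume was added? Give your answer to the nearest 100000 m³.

21900000 m³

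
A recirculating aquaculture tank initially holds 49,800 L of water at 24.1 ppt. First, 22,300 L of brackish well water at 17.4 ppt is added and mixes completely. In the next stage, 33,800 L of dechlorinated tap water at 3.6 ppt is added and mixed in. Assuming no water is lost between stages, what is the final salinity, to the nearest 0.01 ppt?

16.15 ppt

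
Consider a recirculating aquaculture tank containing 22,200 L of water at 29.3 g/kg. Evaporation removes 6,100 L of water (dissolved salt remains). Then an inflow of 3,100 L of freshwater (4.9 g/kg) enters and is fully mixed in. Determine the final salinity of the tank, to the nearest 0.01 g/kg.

After evaporation: salt = 22,200×29.3 = 650,460; volume = 22,200 − 6,100 = 16,100 L
After mixing: salt = 650,460 + 3,100×4.9 = 665,650; volume = 16,100 + 3,100 = 19,200 L
S = 665,650 / 19,200 = 34.6693 g/kg

34.67 g/kg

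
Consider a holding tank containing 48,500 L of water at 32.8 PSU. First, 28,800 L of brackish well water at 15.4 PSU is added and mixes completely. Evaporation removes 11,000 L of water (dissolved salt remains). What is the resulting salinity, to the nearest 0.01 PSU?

30.68 PSU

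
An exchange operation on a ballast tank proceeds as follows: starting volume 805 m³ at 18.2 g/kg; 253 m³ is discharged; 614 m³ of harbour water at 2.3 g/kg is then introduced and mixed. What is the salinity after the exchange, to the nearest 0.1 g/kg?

9.8 g/kg

Remaining after removal: 552 m³ at 18.2 g/kg (salt = 10,046.4)
After addition: salt = 10,046.4 + 614×2.3 = 11,458.6; volume = 1,166 m³
S = 11,458.6 / 1,166 = 9.8273 g/kg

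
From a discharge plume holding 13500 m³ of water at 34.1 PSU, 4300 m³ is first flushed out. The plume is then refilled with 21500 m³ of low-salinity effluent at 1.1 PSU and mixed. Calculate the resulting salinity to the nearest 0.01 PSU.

Remaining after removal: 9,200 m³ at 34.1 PSU (salt = 313,720)
After addition: salt = 313,720 + 21,500×1.1 = 337,370; volume = 30,700 m³
S = 337,370 / 30,700 = 10.9893 PSU

10.99 PSU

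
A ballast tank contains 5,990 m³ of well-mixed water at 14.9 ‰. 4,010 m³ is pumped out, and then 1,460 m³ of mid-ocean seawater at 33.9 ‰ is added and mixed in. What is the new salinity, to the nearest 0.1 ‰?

23.0 ‰

Remaining after removal: 1,980 m³ at 14.9 ‰ (salt = 29,502)
After addition: salt = 29,502 + 1,460×33.9 = 78,996; volume = 3,440 m³
S = 78,996 / 3,440 = 22.964 ‰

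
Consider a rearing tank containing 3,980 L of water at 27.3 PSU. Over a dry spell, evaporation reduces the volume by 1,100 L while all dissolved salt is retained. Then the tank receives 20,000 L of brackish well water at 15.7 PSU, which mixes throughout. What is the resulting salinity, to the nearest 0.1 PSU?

18.5 PSU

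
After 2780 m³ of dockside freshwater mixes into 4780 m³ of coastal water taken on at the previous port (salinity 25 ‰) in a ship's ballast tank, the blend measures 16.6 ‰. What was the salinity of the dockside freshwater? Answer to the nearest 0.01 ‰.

Salt balance: 4,780×25 + 2,780×S = 7,560×16.6
119,500 + 2,780·S = 125,496
S = (125,496 − 119,500) / 2,780 = 2.1568 ‰

2.16 ‰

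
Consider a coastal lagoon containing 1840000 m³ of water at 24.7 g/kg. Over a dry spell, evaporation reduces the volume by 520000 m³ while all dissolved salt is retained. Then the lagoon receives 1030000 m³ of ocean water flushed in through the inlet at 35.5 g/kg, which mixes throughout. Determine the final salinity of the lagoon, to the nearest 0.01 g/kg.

34.90 g/kg

After evaporation: salt = 1,840,000×24.7 = 45,448,000; volume = 1,840,000 − 520,000 = 1,320,000 m³
After mixing: salt = 45,448,000 + 1,030,000×35.5 = 82,013,000; volume = 1,320,000 + 1,030,000 = 2,350,000 m³
S = 82,013,000 / 2,350,000 = 34.8991 g/kg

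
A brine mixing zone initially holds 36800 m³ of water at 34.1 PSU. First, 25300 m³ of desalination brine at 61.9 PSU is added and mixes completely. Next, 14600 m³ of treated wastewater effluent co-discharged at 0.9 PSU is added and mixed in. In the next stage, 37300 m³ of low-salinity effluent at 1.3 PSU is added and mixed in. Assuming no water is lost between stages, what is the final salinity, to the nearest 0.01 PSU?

25.29 PSU

Conserving salt mass:
Initial salt = 36,800×34.1 = 1,254,880
After stage 1: salt = 1,254,880 + 25,300×61.9 = 2,820,950; volume = 62,100 m³; S = 45.426 PSU
After stage 2: salt = 2,820,950 + 14,600×0.9 = 2,834,090; volume = 76,700 m³; S = 36.95 PSU
After stage 3: salt = 2,834,090 + 37,300×1.3 = 2,882,580; volume = 114,000 m³
S = 2,882,580 / 114,000 = 25.2858 PSU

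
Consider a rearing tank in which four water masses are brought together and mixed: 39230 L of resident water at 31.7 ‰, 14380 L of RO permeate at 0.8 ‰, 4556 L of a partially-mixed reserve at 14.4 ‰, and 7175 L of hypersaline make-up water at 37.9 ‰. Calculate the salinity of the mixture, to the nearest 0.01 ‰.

24.37 ‰

By conservation of dissolved salt,
salt = 39,230×31.7 + 14,380×0.8 + 4,556×14.4 + 7,175×37.9 = 1,243,591 + 11,504 + 65,606.4 + 271,932.5 = 1,592,633.9
volume = 39,230 + 14,380 + 4,556 + 7,175 = 65,341 L
S = 1,592,633.9 / 65,341 = 24.3742 ‰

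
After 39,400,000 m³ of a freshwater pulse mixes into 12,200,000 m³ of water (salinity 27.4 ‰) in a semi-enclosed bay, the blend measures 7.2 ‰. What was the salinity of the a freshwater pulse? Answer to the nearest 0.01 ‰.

0.95 ‰

Salt balance: 12,200,000×27.4 + 39,400,000×S = 51,600,000×7.2
334,280,000 + 39,400,000·S = 371,520,000
S = (371,520,000 − 334,280,000) / 39,400,000 = 0.9452 ‰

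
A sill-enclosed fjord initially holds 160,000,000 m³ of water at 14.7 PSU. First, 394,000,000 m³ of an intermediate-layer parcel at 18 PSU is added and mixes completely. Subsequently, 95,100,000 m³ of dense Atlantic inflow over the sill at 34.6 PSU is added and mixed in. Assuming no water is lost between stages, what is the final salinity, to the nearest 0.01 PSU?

19.62 PSU

Weighted by volume,
Initial salt = 160,000,000×14.7 = 2,352,000,000
After stage 1: salt = 2,352,000,000 + 394,000,000×18 = 9,444,000,000; volume = 554,000,000 m³; S = 17.047 PSU
After stage 2: salt = 9,444,000,000 + 95,100,000×34.6 = 12,734,460,000; volume = 649,100,000 m³
S = 12,734,460,000 / 649,100,000 = 19.6186 PSU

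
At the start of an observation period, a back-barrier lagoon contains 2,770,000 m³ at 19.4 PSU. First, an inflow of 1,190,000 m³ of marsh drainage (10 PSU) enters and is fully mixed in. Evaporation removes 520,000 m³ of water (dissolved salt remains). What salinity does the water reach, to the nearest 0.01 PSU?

19.08 PSU

After mixing: salt = 2,770,000×19.4 + 1,190,000×10 = 65,638,000; volume = 3,960,000 m³
After evaporation: salt unchanged = 65,638,000; volume = 3,960,000 − 520,000 = 3,440,000 m³
S = 65,638,000 / 3,440,000 = 19.0808 PSU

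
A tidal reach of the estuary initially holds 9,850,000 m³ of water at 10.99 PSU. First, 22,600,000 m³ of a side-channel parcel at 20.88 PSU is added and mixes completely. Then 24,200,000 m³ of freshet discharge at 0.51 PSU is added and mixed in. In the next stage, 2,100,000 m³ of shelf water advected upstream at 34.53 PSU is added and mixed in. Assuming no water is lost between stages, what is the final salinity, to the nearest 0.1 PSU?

11.3 PSU

Total salt / total volume:
Initial salt = 9,850,000×10.99 = 108,251,500
After stage 1: salt = 108,251,500 + 22,600,000×20.88 = 580,139,500; volume = 32,450,000 m³; S = 17.878 PSU
After stage 2: salt = 580,139,500 + 24,200,000×0.51 = 592,481,500; volume = 56,650,000 m³; S = 10.459 PSU
After stage 3: salt = 592,481,500 + 2,100,000×34.53 = 664,994,500; volume = 58,750,000 m³
S = 664,994,500 / 58,750,000 = 11.3191 PSU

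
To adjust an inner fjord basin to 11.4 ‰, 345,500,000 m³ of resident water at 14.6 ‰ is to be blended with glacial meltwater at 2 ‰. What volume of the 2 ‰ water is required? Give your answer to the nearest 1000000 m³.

118000000 m³

Salt balance: 345,500,000×14.6 + V×2 = (345,500,000+V)×11.4
5,044,300,000 + 2V = 3,938,700,000 + 11.4V
1,105,600,000 = 9.4V
V = 117,617,021.28 m³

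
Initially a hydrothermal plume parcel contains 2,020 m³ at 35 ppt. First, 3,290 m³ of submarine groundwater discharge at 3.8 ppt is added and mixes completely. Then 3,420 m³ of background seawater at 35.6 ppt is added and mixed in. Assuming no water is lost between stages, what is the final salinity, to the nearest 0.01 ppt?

23.48 ppt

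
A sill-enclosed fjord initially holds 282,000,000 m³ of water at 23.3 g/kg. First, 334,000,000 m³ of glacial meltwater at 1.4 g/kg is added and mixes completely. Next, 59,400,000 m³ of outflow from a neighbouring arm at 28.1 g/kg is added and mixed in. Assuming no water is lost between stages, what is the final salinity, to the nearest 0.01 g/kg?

12.89 g/kg

Mass of salt is conserved:
Initial salt = 282,000,000×23.3 = 6,570,600,000
After stage 1: salt = 6,570,600,000 + 334,000,000×1.4 = 7,038,200,000; volume = 616,000,000 m³; S = 11.426 g/kg
After stage 2: salt = 7,038,200,000 + 59,400,000×28.1 = 8,707,340,000; volume = 675,400,000 m³
S = 8,707,340,000 / 675,400,000 = 12.8921 g/kg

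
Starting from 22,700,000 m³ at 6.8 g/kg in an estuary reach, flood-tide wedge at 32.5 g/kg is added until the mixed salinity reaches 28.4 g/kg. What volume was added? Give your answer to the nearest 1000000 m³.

120000000 m³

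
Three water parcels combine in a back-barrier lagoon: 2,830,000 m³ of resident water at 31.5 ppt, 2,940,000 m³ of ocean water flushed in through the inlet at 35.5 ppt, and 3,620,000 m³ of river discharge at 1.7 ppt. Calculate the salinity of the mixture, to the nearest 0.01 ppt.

Salt balance:
salt = 2,830,000×31.5 + 2,940,000×35.5 + 3,620,000×1.7 = 89,145,000 + 104,370,000 + 6,154,000 = 199,669,000
volume = 2,830,000 + 2,940,000 + 3,620,000 = 9,390,000 m³
S = 199,669,000 / 9,390,000 = 21.264 ppt

21.26 ppt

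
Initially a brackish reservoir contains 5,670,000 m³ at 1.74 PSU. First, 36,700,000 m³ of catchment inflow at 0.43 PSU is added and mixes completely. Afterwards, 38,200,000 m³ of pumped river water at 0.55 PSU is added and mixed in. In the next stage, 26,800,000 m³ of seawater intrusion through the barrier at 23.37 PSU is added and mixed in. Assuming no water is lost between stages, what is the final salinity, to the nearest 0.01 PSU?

Weighted by volume,
Initial salt = 5,670,000×1.74 = 9,865,800
After stage 1: salt = 9,865,800 + 36,700,000×0.43 = 25,646,800; volume = 42,370,000 m³; S = 0.605 PSU
After stage 2: salt = 25,646,800 + 38,200,000×0.55 = 46,656,800; volume = 80,570,000 m³; S = 0.579 PSU
After stage 3: salt = 46,656,800 + 26,800,000×23.37 = 672,972,800; volume = 107,370,000 m³
S = 672,972,800 / 107,370,000 = 6.2678 PSU

6.27 PSU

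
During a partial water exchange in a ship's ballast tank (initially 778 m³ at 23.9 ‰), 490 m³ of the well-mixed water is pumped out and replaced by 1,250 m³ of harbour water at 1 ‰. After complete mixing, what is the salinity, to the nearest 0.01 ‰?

5.29 ‰

Remaining after removal: 288 m³ at 23.9 ‰ (salt = 6,883.2)
After addition: salt = 6,883.2 + 1,250×1 = 8,133.2; volume = 1,538 m³
S = 8,133.2 / 1,538 = 5.2882 ‰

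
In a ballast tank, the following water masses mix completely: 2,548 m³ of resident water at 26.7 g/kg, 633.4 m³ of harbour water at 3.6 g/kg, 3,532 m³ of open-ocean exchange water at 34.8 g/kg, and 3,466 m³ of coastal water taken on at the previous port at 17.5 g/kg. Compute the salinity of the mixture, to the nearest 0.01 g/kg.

24.94 g/kg

Total salt / total volume:
salt = 2,548×26.7 + 633.4×3.6 + 3,532×34.8 + 3,466×17.5 = 68,031.6 + 2,280.24 + 122,913.6 + 60,655 = 253,880.44
volume = 2,548 + 633.4 + 3,532 + 3,466 = 10,179.4 m³
S = 253,880.44 / 10,179.4 = 24.9406 g/kg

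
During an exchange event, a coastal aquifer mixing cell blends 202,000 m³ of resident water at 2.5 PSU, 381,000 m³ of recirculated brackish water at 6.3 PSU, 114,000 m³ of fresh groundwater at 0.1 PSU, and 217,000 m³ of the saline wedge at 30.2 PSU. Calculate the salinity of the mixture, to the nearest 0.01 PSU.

10.36 PSU

Weighted by volume,
salt = 202,000×2.5 + 381,000×6.3 + 114,000×0.1 + 217,000×30.2 = 505,000 + 2,400,300 + 11,400 + 6,553,400 = 9,470,100
volume = 202,000 + 381,000 + 114,000 + 217,000 = 914,000 m³
S = 9,470,100 / 914,000 = 10.3612 PSU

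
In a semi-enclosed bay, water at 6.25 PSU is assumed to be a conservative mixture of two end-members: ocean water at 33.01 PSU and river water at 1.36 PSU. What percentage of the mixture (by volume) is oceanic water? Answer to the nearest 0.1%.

15.5%

Let g be the oceanic fraction. Salt balance per unit volume:
g×33.01 + (1−g)×1.36 = 6.25
g = (6.25 − 1.36) / (33.01 − 1.36) = 4.89/31.65 = 0.1545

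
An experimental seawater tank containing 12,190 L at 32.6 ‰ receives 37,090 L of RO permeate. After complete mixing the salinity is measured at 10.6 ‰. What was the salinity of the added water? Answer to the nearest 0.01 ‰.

3.37 ‰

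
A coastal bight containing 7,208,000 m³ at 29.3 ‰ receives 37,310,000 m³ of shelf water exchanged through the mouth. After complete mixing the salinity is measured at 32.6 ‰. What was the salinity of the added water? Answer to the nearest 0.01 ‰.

Salt balance: 7,208,000×29.3 + 37,310,000×S = 44,518,000×32.6
211,194,400 + 37,310,000·S = 1,451,286,800
S = (1,451,286,800 − 211,194,400) / 37,310,000 = 33.2375 ‰

33.24 ‰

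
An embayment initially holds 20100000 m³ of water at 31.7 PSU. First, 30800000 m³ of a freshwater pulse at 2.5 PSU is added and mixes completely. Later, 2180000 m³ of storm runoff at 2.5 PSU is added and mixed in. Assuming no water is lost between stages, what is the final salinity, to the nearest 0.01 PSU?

Mass of salt is conserved:
Initial salt = 20,100,000×31.7 = 637,170,000
After stage 1: salt = 637,170,000 + 30,800,000×2.5 = 714,170,000; volume = 50,900,000 m³; S = 14.031 PSU
After stage 2: salt = 714,170,000 + 2,180,000×2.5 = 719,620,000; volume = 53,080,000 m³
S = 719,620,000 / 53,080,000 = 13.5573 PSU

13.56 PSU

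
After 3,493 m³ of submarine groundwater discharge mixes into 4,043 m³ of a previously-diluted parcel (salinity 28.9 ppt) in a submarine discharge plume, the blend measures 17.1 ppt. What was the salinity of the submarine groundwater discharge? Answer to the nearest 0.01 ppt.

Salt balance: 4,043×28.9 + 3,493×S = 7,536×17.1
116,842.7 + 3,493·S = 128,865.6
S = (128,865.6 − 116,842.7) / 3,493 = 3.442 ppt

3.44 ppt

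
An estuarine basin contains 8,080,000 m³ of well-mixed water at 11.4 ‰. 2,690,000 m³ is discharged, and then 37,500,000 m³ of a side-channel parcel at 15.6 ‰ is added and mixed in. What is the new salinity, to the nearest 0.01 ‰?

15.07 ‰

Remaining after removal: 5,390,000 m³ at 11.4 ‰ (salt = 61,446,000)
After addition: salt = 61,446,000 + 37,500,000×15.6 = 646,446,000; volume = 42,890,000 m³
S = 646,446,000 / 42,890,000 = 15.0722 ‰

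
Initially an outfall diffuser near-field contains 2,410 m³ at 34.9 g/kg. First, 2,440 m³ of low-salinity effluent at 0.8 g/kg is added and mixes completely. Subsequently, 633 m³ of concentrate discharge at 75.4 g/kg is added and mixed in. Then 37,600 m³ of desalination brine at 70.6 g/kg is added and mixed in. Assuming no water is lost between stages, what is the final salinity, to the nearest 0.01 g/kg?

Conserving salt mass:
Initial salt = 2,410×34.9 = 84,109
After stage 1: salt = 84,109 + 2,440×0.8 = 86,061; volume = 4,850 m³; S = 17.745 g/kg
After stage 2: salt = 86,061 + 633×75.4 = 133,789.2; volume = 5,483 m³; S = 24.401 g/kg
After stage 3: salt = 133,789.2 + 37,600×70.6 = 2,788,349.2; volume = 43,083 m³
S = 2,788,349.2 / 43,083 = 64.7204 g/kg

64.72 g/kg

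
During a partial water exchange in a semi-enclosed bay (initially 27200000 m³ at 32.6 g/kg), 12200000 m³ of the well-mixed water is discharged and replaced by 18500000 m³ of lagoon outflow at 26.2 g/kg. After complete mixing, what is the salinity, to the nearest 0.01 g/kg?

29.07 g/kg

Remaining after removal: 15,000,000 m³ at 32.6 g/kg (salt = 489,000,000)
After addition: salt = 489,000,000 + 18,500,000×26.2 = 973,700,000; volume = 33,500,000 m³
S = 973,700,000 / 33,500,000 = 29.0657 g/kg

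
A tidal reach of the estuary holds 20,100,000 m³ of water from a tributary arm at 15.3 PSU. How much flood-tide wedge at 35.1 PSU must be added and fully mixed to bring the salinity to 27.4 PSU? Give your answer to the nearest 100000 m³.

Salt balance: 20,100,000×15.3 + V×35.1 = (20,100,000+V)×27.4
307,530,000 + 35.1V = 550,740,000 + 27.4V
243,210,000 = 7.7V
V = 31,585,714.29 m³

31600000 m³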